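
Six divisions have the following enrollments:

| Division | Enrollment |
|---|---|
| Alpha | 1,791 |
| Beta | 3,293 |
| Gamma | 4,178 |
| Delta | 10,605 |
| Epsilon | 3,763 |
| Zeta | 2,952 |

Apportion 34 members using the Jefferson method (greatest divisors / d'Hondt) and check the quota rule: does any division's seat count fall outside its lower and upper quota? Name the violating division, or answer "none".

none

Standard quotas: Alpha 2.291, Beta 4.212, Gamma 5.344, Delta 13.564, Epsilon 4.813, Zeta 3.776.
Jefferson allocation: Alpha 2, Beta 4, Gamma 5, Delta 14, Epsilon 5, Zeta 4.
Every allocation lies between the lower and upper quota.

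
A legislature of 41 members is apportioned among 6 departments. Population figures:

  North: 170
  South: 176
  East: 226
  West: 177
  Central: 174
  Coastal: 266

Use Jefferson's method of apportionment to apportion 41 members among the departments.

Standard divisor 1189/41 ≈ 29; standard quotas: North 5.862, South 6.069, East 7.793, West 6.103, Central 6.000, Coastal 9.172.
Rounding down gives 5, 6, 7, 6, 6, 9 = 39 seats, so the divisor must be adjusted.
With modified divisor 27: modified quotas North 6.296, South 6.519, East 8.370, West 6.556, Central 6.444, Coastal 9.852.
Rounding down: North 6, South 6, East 8, West 6, Central 6, Coastal 9 (total 41).

North 6; South 6; East 8; West 6; Central 6; Coastal 9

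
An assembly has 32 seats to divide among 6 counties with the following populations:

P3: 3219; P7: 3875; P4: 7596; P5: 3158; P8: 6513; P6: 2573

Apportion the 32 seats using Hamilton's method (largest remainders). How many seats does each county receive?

P3 4, P7 4, P4 9, P5 4, P8 8, P6 3

Total 26934; standard divisor 26934/32 ≈ 841.688.
Standard quotas: P3 3.8245, P7 4.6038, P4 9.0247, P5 3.7520, P8 7.7380, P6 3.0570.
Lower quotas: P3 3, P7 4, P4 9, P5 3, P8 7, P6 3 (sum 29, leaving 3 seats).
Remainders in descending order: P3 0.8245, P5 0.7520, P8 0.7380, P7 0.6038, P6 0.0570, P4 0.0247.
The surplus seats go to P3, P5, P8.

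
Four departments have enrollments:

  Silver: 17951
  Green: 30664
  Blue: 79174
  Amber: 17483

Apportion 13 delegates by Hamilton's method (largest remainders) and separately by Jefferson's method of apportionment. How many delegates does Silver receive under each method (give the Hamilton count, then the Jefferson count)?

Hamilton: Silver 2, Green 3, Blue 7, Amber 1.
Jefferson: Silver 1, Green 3, Blue 8, Amber 1.
Silver gets 2 under Hamilton and 1 under Jefferson.

2 and 1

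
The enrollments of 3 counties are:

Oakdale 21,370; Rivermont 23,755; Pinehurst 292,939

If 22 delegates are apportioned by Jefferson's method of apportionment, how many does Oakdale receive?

1

Standard divisor 338064/22 ≈ 15366.545; standard quotas: Oakdale 1.391, Rivermont 1.546, Pinehurst 19.063.
Rounding down gives 1, 1, 19 = 21 seats, so the divisor must be adjusted.
With modified divisor 14300: modified quotas Oakdale 1.494, Rivermont 1.661, Pinehurst 20.485.
Rounding down: Oakdale 1, Rivermont 1, Pinehurst 20 (total 22).
Oakdale receives 1.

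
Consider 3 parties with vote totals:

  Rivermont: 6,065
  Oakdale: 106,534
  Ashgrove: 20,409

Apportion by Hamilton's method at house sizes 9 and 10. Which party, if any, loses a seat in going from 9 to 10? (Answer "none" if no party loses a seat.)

Rivermont

At 9 seats: Rivermont 1, Oakdale 7, Ashgrove 1.
At 10 seats: Rivermont 0, Oakdale 8, Ashgrove 2.
Rivermont drops from 1 to 0.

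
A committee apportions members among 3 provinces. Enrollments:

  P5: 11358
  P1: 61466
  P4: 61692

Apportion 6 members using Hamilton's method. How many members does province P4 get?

3

Standard divisor: 134516 ÷ 6 ≈ 22419.333.
Standard quotas: P5 0.5066, P1 2.7417, P4 2.7517.
Lower quotas: P5 0, P1 2, P4 2 (sum 4, leaving 2 seats).
Remainders in descending order: P4 0.7517, P1 0.7417, P5 0.5066.
The surplus seats go to P4, P1.
P4 receives 3.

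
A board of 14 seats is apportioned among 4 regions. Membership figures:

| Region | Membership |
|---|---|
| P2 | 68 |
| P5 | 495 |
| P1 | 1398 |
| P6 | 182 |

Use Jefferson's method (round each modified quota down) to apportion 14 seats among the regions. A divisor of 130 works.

With modified divisor 130: modified quotas P2 0.523, P5 3.808, P1 10.754, P6 1.400.
Rounding down: P2 0, P5 3, P1 10, P6 1 (total 14).

P2 0, P5 3, P1 10, P6 1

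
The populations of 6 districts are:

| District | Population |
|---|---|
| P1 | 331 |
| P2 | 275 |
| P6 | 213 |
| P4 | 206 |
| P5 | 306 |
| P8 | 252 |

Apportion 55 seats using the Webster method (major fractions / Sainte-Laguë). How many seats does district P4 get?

Standard divisor 1583/55 ≈ 28.782; standard quotas: P1 11.500, P2 9.555, P6 7.401, P4 7.157, P5 10.632, P8 8.756.
Rounding to the nearest integer gives 12, 10, 7, 7, 11, 9 = 56 seats, so the divisor must be adjusted.
With modified divisor 28.86: modified quotas P1 11.469, P2 9.529, P6 7.380, P4 7.138, P5 10.603, P8 8.732.
Rounding to the nearest integer: P1 11, P2 10, P6 7, P4 7, P5 11, P8 9 (total 55).
P4 receives 7.

7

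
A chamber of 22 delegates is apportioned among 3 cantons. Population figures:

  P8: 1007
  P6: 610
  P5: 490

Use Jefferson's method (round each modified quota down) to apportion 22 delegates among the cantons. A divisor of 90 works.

With modified divisor 90: modified quotas P8 11.189, P6 6.778, P5 5.444.
Rounding down: P8 11, P6 6, P5 5 (total 22).

P8=11, P6=6, P5=5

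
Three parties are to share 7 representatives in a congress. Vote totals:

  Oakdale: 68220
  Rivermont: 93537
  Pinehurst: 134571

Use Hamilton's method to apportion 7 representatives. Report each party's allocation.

Oakdale: 2; Rivermont: 2; Pinehurst: 3

Standard divisor: 296328 ÷ 7 ≈ 42332.571.
Standard quotas: Oakdale 1.6115, Rivermont 2.2096, Pinehurst 3.1789.
Lower quotas: Oakdale 1, Rivermont 2, Pinehurst 3 (sum 6, leaving 1 seat).
Remainders in descending order: Oakdale 0.6115, Rivermont 0.2096, Pinehurst 0.1789.
The surplus seat goes to Oakdale.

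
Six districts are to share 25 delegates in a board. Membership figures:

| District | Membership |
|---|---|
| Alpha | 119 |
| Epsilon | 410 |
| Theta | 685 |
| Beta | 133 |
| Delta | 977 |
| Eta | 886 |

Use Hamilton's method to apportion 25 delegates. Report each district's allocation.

Total 3210; standard divisor 3210/25 ≈ 128.4.
Standard quotas: Alpha 0.927, Epsilon 3.193, Theta 5.335, Beta 1.036, Delta 7.609, Eta 6.900.
Lower quotas: Alpha 0, Epsilon 3, Theta 5, Beta 1, Delta 7, Eta 6 (sum 22, leaving 3 seats).
Remainders in descending order: Alpha 0.927, Eta 0.900, Delta 0.609, Theta 0.335, Epsilon 0.193, Beta 0.036.
The surplus seats go to Alpha, Eta, Delta.

Alpha=1, Epsilon=3, Theta=5, Beta=1, Delta=8, Eta=7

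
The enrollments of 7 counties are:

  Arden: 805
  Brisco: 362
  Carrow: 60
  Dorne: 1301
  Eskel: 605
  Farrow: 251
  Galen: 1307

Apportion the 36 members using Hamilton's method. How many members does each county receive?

Arden=6, Brisco=3, Carrow=0, Dorne=10, Eskel=5, Farrow=2, Galen=10

The standard divisor is 4691/36 ≈ 130.306.
Standard quotas: Arden 6.178, Brisco 2.778, Carrow 0.460, Dorne 9.984, Eskel 4.643, Farrow 1.926, Galen 10.030.
Lower quotas: Arden 6, Brisco 2, Carrow 0, Dorne 9, Eskel 4, Farrow 1, Galen 10 (sum 32, leaving 4 seats).
Remainders in descending order: Dorne 0.984, Farrow 0.926, Brisco 0.778, Eskel 0.643, Carrow 0.460, Arden 0.178, Galen 0.030.
Largest remainders: Dorne, Farrow, Brisco, Eskel receive the extra seats.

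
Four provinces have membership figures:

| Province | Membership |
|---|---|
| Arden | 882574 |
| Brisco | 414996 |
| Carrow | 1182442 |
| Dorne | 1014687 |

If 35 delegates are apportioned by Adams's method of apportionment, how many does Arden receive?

Standard divisor 3494699/35 ≈ 99848.543; standard quotas: Arden 8.839, Brisco 4.156, Carrow 11.842, Dorne 10.162.
Rounding up gives 9, 5, 12, 11 = 37 seats, so the divisor must be adjusted.
With modified divisor 105600: modified quotas Arden 8.358, Brisco 3.930, Carrow 11.197, Dorne 9.609.
Rounding up: Arden 9, Brisco 4, Carrow 12, Dorne 10 (total 35).
Arden receives 9.

9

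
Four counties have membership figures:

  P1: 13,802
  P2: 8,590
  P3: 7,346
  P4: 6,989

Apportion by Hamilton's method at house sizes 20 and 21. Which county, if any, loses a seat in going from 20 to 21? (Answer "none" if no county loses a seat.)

none

At 20 seats: P1 7, P2 5, P3 4, P4 4.
At 21 seats: P1 8, P2 5, P3 4, P4 4.
No county's allocation decreased.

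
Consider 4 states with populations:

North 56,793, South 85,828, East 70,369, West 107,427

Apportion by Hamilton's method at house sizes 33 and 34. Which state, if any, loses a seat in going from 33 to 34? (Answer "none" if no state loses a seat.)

none

At 33 seats: North 6, South 9, East 7, West 11.
At 34 seats: North 6, South 9, East 8, West 11.
No state's allocation decreased.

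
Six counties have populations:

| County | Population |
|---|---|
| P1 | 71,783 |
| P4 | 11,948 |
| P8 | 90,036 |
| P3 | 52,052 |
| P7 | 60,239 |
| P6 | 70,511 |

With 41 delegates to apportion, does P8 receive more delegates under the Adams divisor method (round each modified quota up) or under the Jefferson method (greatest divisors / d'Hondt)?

Jefferson

Adams: P1 8, P4 2, P8 10, P3 6, P7 7, P6 8.
Jefferson: P1 8, P4 1, P8 11, P3 6, P7 7, P6 8.
P8 gets 10 under Adams and 11 under Jefferson.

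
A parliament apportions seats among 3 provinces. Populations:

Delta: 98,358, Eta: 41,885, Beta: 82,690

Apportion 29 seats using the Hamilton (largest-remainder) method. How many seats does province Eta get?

5

Total 222933; standard divisor 222933/29 ≈ 7687.345.
Standard quotas: Delta 12.7948, Eta 5.4486, Beta 10.7566.
Lower quotas: Delta 12, Eta 5, Beta 10 (sum 27, leaving 2 seats).
Remainders in descending order: Delta 0.7948, Beta 0.7566, Eta 0.4486.
The surplus seats go to Delta, Beta.
Eta receives 5.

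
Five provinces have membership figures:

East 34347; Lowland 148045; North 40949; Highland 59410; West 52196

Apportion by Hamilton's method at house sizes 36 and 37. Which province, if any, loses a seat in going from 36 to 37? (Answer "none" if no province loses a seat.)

none

At 36 seats: East 4, Lowland 16, North 4, Highland 6, West 6.
At 37 seats: East 4, Lowland 16, North 4, Highland 7, West 6.
No province's allocation decreased.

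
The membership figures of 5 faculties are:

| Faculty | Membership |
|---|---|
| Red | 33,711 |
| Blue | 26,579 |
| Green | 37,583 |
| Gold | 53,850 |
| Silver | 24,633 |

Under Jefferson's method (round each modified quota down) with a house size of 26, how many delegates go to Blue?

Standard divisor 176356/26 ≈ 6782.923; standard quotas: Red 4.970, Blue 3.919, Green 5.541, Gold 7.939, Silver 3.632.
Rounding down gives 4, 3, 5, 7, 3 = 22 seats, so the divisor must be adjusted.
With modified divisor 6200: modified quotas Red 5.437, Blue 4.287, Green 6.062, Gold 8.685, Silver 3.973.
Rounding down: Red 5, Blue 4, Green 6, Gold 8, Silver 3 (total 26).
Blue receives 4.

4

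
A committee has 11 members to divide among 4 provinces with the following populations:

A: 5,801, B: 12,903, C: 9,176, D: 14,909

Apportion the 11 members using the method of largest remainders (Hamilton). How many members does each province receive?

Total 42789; standard divisor 42789/11 ≈ 3889.909.
Standard quotas: A 1.4913, B 3.3170, C 2.3589, D 3.8327.
Lower quotas: A 1, B 3, C 2, D 3 (sum 9, leaving 2 seats).
Remainders in descending order: D 0.8327, A 0.4913, C 0.3589, B 0.3170.
The surplus seats go to D, A.

A=2, B=3, C=2, D=4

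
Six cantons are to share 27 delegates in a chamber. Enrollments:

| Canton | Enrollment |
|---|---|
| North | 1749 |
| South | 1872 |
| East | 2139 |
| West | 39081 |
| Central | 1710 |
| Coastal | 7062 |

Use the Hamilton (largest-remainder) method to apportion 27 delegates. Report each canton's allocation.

Total 53613; standard divisor 53613/27 ≈ 1985.667.
Standard quotas: North 0.8808, South 0.9428, East 1.0772, West 19.6816, Central 0.8612, Coastal 3.5565.
Lower quotas: North 0, South 0, East 1, West 19, Central 0, Coastal 3 (sum 23, leaving 4 seats).
Remainders in descending order: South 0.9428, North 0.8808, Central 0.8612, West 0.6816, Coastal 0.5565, East 0.0772.
The surplus seats go to South, North, Central, West.

North: 1; South: 1; East: 1; West: 20; Central: 1; Coastal: 3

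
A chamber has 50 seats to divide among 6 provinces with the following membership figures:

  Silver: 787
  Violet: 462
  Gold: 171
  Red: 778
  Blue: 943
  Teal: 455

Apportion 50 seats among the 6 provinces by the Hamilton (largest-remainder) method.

Silver=11; Violet=7; Gold=2; Red=11; Blue=13; Teal=6

The standard divisor is 3596/50 ≈ 71.92.
Standard quotas: Silver 10.943, Violet 6.424, Gold 2.378, Red 10.818, Blue 13.112, Teal 6.326.
Lower quotas: Silver 10, Violet 6, Gold 2, Red 10, Blue 13, Teal 6 (sum 47, leaving 3 seats).
Remainders in descending order: Silver 0.943, Red 0.818, Violet 0.424, Gold 0.378, Teal 0.326, Blue 0.112.
Largest remainders: Silver, Red, Violet receive the extra seats.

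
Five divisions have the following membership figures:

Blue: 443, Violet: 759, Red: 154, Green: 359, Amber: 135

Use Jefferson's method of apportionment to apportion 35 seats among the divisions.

Standard divisor 1850/35 ≈ 52.857; standard quotas: Blue 8.381, Violet 14.359, Red 2.914, Green 6.792, Amber 2.554.
Rounding down gives 8, 14, 2, 6, 2 = 32 seats, so the divisor must be adjusted.
With modified divisor 50: modified quotas Blue 8.860, Violet 15.180, Red 3.080, Green 7.180, Amber 2.700.
Rounding down: Blue 8, Violet 15, Red 3, Green 7, Amber 2 (total 35).

Blue: 8; Violet: 15; Red: 3; Green: 7; Amber: 2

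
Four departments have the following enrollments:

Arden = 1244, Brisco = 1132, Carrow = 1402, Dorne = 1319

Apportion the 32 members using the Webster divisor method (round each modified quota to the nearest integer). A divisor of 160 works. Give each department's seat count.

With modified divisor 160: modified quotas Arden 7.775, Brisco 7.075, Carrow 8.762, Dorne 8.244.
Rounding to the nearest integer: Arden 8, Brisco 7, Carrow 9, Dorne 8 (total 32).

Arden 8; Brisco 7; Carrow 9; Dorne 8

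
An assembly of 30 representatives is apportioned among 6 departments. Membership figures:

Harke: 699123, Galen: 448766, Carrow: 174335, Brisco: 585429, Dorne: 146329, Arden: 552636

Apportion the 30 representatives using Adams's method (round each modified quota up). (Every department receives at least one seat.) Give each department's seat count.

Standard divisor 2606618/30 ≈ 86887.267; standard quotas: Harke 8.046, Galen 5.165, Carrow 2.006, Brisco 6.738, Dorne 1.684, Arden 6.360.
Rounding up gives 9, 6, 3, 7, 2, 7 = 34 seats, so the divisor must be adjusted.
With modified divisor 94800: modified quotas Harke 7.375, Galen 4.734, Carrow 1.839, Brisco 6.175, Dorne 1.544, Arden 5.829.
Rounding up: Harke 8, Galen 5, Carrow 2, Brisco 7, Dorne 2, Arden 6 (total 30).

Harke=8; Galen=5; Carrow=2; Brisco=7; Dorne=2; Arden=6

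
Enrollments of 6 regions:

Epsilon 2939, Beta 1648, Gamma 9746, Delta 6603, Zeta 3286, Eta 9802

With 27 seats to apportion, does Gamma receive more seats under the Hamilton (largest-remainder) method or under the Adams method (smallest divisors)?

Hamilton: Epsilon 2, Beta 1, Gamma 8, Delta 5, Zeta 3, Eta 8.
Adams: Epsilon 3, Beta 2, Gamma 7, Delta 5, Zeta 3, Eta 7.
Gamma gets 8 under Hamilton and 7 under Adams.

Hamilton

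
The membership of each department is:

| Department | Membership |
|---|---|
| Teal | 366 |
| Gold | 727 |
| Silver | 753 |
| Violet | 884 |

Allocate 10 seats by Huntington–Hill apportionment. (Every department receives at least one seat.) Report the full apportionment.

Teal: 1; Gold: 3; Silver: 3; Violet: 3

With divisor 278: modified quotas Teal 1.317, Gold 2.615, Silver 2.709, Violet 3.180.
Geometric-mean thresholds: Teal √(1·2)=1.414, Gold √(2·3)=2.449, Silver √(2·3)=2.449, Violet √(3·4)=3.464.
Each quota rounded against its threshold gives Teal 1, Gold 3, Silver 3, Violet 3 (total 10).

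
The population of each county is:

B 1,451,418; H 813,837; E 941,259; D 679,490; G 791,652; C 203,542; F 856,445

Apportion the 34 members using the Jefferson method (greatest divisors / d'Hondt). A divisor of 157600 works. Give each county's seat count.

With modified divisor 157600: modified quotas B 9.210, H 5.164, E 5.972, D 4.311, G 5.023, C 1.292, F 5.434.
Rounding down: B 9, H 5, E 5, D 4, G 5, C 1, F 5 (total 34).

B 9; H 5; E 5; D 4; G 5; C 1; F 5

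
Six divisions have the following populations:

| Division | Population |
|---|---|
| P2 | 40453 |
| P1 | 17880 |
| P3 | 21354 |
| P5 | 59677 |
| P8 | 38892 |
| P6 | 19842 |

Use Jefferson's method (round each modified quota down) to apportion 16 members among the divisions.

Standard divisor 198098/16 ≈ 12381.125; standard quotas: P2 3.267, P1 1.444, P3 1.725, P5 4.820, P8 3.141, P6 1.603.
Rounding down gives 3, 1, 1, 4, 3, 1 = 13 seats, so the divisor must be adjusted.
With modified divisor 10030: modified quotas P2 4.033, P1 1.783, P3 2.129, P5 5.950, P8 3.878, P6 1.978.
Rounding down: P2 4, P1 1, P3 2, P5 5, P8 3, P6 1 (total 16).

P2 4, P1 1, P3 2, P5 5, P8 3, P6 1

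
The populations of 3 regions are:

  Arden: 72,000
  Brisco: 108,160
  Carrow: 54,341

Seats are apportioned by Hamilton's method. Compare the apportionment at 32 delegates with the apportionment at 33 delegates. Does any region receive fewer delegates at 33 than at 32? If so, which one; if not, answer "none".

none

At 32 seats: Arden 10, Brisco 15, Carrow 7.
At 33 seats: Arden 10, Brisco 15, Carrow 8.
No region's allocation decreased.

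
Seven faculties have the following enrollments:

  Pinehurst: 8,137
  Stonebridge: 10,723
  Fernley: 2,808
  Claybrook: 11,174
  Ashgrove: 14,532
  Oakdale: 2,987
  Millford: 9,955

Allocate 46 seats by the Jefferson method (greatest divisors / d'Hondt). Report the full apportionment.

Pinehurst 6, Stonebridge 8, Fernley 2, Claybrook 9, Ashgrove 11, Oakdale 2, Millford 8

Standard divisor 60316/46 ≈ 1311.217; standard quotas: Pinehurst 6.206, Stonebridge 8.178, Fernley 2.142, Claybrook 8.522, Ashgrove 11.083, Oakdale 2.278, Millford 7.592.
Rounding down gives 6, 8, 2, 8, 11, 2, 7 = 44 seats, so the divisor must be adjusted.
With modified divisor 1230: modified quotas Pinehurst 6.615, Stonebridge 8.718, Fernley 2.283, Claybrook 9.085, Ashgrove 11.815, Oakdale 2.428, Millford 8.093.
Rounding down: Pinehurst 6, Stonebridge 8, Fernley 2, Claybrook 9, Ashgrove 11, Oakdale 2, Millford 8 (total 46).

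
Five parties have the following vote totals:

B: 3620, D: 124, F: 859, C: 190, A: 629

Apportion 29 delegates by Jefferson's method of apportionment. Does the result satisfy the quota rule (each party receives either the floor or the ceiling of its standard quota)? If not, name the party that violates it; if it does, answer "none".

Standard quotas: B 19.362, D 0.663, F 4.594, C 1.016, A 3.364.
Jefferson allocation: B 21, D 0, F 4, C 1, A 3.
B has quota 19.362 (lower 19, upper 20) but receives 21 — outside the quota interval.

B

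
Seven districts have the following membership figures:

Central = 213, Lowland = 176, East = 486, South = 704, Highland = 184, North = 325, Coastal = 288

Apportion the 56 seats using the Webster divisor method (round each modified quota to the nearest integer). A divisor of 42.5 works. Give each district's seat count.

Central 5; Lowland 4; East 11; South 17; Highland 4; North 8; Coastal 7

With modified divisor 42.5: modified quotas Central 5.012, Lowland 4.141, East 11.435, South 16.565, Highland 4.329, North 7.647, Coastal 6.776.
Rounding to the nearest integer: Central 5, Lowland 4, East 11, South 17, Highland 4, North 8, Coastal 7 (total 56).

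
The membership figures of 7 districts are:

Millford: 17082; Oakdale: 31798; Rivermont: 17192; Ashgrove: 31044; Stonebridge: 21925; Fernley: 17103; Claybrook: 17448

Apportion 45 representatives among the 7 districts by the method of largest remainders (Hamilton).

Standard divisor: 153592 ÷ 45 ≈ 3413.156.
Standard quotas: Millford 5.0048, Oakdale 9.3163, Rivermont 5.0370, Ashgrove 9.0954, Stonebridge 6.4237, Fernley 5.0109, Claybrook 5.1120.
Lower quotas: Millford 5, Oakdale 9, Rivermont 5, Ashgrove 9, Stonebridge 6, Fernley 5, Claybrook 5 (sum 44, leaving 1 seat).
Remainders in descending order: Stonebridge 0.4237, Oakdale 0.3163, Claybrook 0.1120, Ashgrove 0.0954, Rivermont 0.0370, Fernley 0.0109, Millford 0.0048.
The surplus seat goes to Stonebridge.

Millford: 5, Oakdale: 9, Rivermont: 5, Ashgrove: 9, Stonebridge: 7, Fernley: 5, Claybrook: 5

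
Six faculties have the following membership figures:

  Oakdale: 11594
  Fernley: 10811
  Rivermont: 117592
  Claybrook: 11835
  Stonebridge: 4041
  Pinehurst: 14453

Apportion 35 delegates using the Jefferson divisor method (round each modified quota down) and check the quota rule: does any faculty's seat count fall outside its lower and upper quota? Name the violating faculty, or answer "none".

Standard quotas: Oakdale 2.382, Fernley 2.222, Rivermont 24.164, Claybrook 2.432, Stonebridge 0.830, Pinehurst 2.970.
Jefferson allocation: Oakdale 2, Fernley 2, Rivermont 26, Claybrook 2, Stonebridge 0, Pinehurst 3.
Rivermont has quota 24.164 (lower 24, upper 25) but receives 26 — outside the quota interval.

Rivermont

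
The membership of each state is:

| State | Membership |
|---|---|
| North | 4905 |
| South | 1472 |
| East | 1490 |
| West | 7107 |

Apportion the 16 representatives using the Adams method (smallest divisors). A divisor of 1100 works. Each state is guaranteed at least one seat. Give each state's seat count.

North: 5, South: 2, East: 2, West: 7

With modified divisor 1100: modified quotas North 4.459, South 1.338, East 1.355, West 6.461.
Rounding up: North 5, South 2, East 2, West 7 (total 16).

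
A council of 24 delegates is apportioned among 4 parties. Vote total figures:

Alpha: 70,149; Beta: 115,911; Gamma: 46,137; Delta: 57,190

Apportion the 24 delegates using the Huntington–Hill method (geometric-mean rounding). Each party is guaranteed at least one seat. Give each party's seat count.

With divisor 12503: modified quotas Alpha 5.611, Beta 9.271, Gamma 3.690, Delta 4.574.
Geometric-mean thresholds: Alpha √(5·6)=5.477, Beta √(9·10)=9.487, Gamma √(3·4)=3.464, Delta √(4·5)=4.472.
Each quota rounded against its threshold gives Alpha 6, Beta 9, Gamma 4, Delta 5 (total 24).

Alpha 6, Beta 9, Gamma 4, Delta 5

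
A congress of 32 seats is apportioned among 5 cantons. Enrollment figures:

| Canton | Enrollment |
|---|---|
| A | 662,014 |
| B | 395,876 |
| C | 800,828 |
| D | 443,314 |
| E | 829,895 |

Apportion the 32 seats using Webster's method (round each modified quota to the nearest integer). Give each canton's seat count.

A=7, B=4, C=8, D=5, E=8

Standard divisor 3131927/32 ≈ 97872.719; standard quotas: A 6.764, B 4.045, C 8.182, D 4.529, E 8.479.
Rounding to the nearest integer gives A 7, B 4, C 8, D 5, E 8 — total 32, matching the house size, so no adjustment is needed.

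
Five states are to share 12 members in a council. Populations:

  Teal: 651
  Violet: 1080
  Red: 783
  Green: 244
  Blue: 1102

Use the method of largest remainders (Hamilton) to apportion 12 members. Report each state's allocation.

Teal 2; Violet 3; Red 3; Green 1; Blue 3

Standard divisor: 3860 ÷ 12 ≈ 321.667.
Standard quotas: Teal 2.024, Violet 3.358, Red 2.434, Green 0.759, Blue 3.426.
Lower quotas: Teal 2, Violet 3, Red 2, Green 0, Blue 3 (sum 10, leaving 2 seats).
Remainders in descending order: Green 0.759, Red 0.434, Blue 0.426, Violet 0.358, Teal 0.024.
Largest remainders: Green, Red receive the extra seats.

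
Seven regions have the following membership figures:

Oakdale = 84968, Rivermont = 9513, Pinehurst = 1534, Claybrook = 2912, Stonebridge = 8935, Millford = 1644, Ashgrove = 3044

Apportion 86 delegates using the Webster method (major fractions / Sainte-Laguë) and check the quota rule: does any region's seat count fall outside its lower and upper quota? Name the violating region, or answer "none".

Standard quotas: Oakdale 64.924, Rivermont 7.269, Pinehurst 1.172, Claybrook 2.225, Stonebridge 6.827, Millford 1.256, Ashgrove 2.326.
Webster allocation: Oakdale 66, Rivermont 7, Pinehurst 1, Claybrook 2, Stonebridge 7, Millford 1, Ashgrove 2.
Oakdale has quota 64.924 (lower 64, upper 65) but receives 66 — outside the quota interval.

Oakdale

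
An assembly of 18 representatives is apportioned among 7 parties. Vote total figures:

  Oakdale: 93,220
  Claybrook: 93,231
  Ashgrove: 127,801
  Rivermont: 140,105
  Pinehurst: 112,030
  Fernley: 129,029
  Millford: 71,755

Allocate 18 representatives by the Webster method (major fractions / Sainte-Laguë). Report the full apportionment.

Standard divisor 767171/18 ≈ 42620.611; standard quotas: Oakdale 2.187, Claybrook 2.187, Ashgrove 2.999, Rivermont 3.287, Pinehurst 2.629, Fernley 3.027, Millford 1.684.
Rounding to the nearest integer gives Oakdale 2, Claybrook 2, Ashgrove 3, Rivermont 3, Pinehurst 3, Fernley 3, Millford 2 — total 18, matching the house size, so no adjustment is needed.

Oakdale 2, Claybrook 2, Ashgrove 3, Rivermont 3, Pinehurst 3, Fernley 3, Millford 2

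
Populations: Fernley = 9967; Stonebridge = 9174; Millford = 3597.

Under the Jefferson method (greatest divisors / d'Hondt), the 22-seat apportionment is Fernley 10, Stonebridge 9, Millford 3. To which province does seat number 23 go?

Priority for the next seat is population ÷ (current seats + 1).
Priorities: Fernley 906.091, Stonebridge 917.400, Millford 899.250.
Highest priority: Stonebridge.

Stonebridge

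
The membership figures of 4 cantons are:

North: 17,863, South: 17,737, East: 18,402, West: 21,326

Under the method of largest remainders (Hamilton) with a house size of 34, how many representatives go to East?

8

Standard divisor: 75328 ÷ 34 ≈ 2215.529.
Standard quotas: North 8.0626, South 8.0058, East 8.3059, West 9.6257.
Lower quotas: North 8, South 8, East 8, West 9 (sum 33, leaving 1 seat).
Remainders in descending order: West 0.6257, East 0.3059, North 0.0626, South 0.0058.
The surplus seat goes to West.
East receives 8.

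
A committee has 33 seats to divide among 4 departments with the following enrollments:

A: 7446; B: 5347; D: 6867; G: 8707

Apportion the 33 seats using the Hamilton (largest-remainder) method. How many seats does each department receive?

A 9, B 6, D 8, G 10

Standard divisor: 28367 ÷ 33 ≈ 859.606.
Standard quotas: A 8.6621, B 6.2203, D 7.9885, G 10.1291.
Lower quotas: A 8, B 6, D 7, G 10 (sum 31, leaving 2 seats).
Remainders in descending order: D 0.9885, A 0.6621, B 0.2203, G 0.1291.
The surplus seats go to D, A.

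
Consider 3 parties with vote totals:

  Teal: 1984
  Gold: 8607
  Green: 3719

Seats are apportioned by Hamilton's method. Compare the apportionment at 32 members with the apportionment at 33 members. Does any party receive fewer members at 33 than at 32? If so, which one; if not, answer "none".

At 32 seats: Teal 5, Gold 19, Green 8.
At 33 seats: Teal 4, Gold 20, Green 9.
Teal drops from 5 to 4.

Teal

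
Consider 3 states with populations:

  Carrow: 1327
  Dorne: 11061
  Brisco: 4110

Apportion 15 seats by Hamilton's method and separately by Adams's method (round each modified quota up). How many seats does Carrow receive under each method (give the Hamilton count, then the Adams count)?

1 and 2

Hamilton: Carrow 1, Dorne 10, Brisco 4.
Adams: Carrow 2, Dorne 9, Brisco 4.
Carrow gets 1 under Hamilton and 2 under Adams.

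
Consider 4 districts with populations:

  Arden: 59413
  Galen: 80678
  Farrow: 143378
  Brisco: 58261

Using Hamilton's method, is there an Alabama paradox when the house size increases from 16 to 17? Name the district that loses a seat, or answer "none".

none

At 16 seats: Arden 3, Galen 4, Farrow 6, Brisco 3.
At 17 seats: Arden 3, Galen 4, Farrow 7, Brisco 3.
No district's allocation decreased.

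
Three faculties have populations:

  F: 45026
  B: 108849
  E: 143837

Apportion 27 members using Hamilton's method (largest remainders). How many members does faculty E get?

Standard divisor: 297712 ÷ 27 ≈ 11026.37.
Standard quotas: F 4.0835, B 9.8717, E 13.0448.
Lower quotas: F 4, B 9, E 13 (sum 26, leaving 1 seat).
Remainders in descending order: B 0.8717, F 0.0835, E 0.0448.
The surplus seat goes to B.
E receives 13.

13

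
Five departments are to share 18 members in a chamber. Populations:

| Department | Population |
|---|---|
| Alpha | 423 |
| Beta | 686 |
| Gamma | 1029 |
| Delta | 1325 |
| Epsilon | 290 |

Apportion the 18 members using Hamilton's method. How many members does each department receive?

Total 3753; standard divisor 3753/18 ≈ 208.5.
Standard quotas: Alpha 2.029, Beta 3.290, Gamma 4.935, Delta 6.355, Epsilon 1.391.
Lower quotas: Alpha 2, Beta 3, Gamma 4, Delta 6, Epsilon 1 (sum 16, leaving 2 seats).
Remainders in descending order: Gamma 0.935, Epsilon 0.391, Delta 0.355, Beta 0.290, Alpha 0.029.
Largest remainders: Gamma, Epsilon receive the extra seats.

Alpha=2, Beta=3, Gamma=5, Delta=6, Epsilon=2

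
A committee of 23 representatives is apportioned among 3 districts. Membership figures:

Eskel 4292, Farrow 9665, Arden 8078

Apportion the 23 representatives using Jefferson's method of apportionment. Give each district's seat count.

Eskel: 4, Farrow: 10, Arden: 9

Standard divisor 22035/23 ≈ 958.043; standard quotas: Eskel 4.480, Farrow 10.088, Arden 8.432.
Rounding down gives 4, 10, 8 = 22 seats, so the divisor must be adjusted.
With modified divisor 890: modified quotas Eskel 4.822, Farrow 10.860, Arden 9.076.
Rounding down: Eskel 4, Farrow 10, Arden 9 (total 23).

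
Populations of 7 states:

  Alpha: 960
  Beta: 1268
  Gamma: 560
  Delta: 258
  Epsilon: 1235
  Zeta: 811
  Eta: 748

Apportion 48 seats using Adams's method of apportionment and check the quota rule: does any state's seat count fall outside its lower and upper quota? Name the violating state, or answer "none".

Standard quotas: Alpha 7.890, Beta 10.422, Gamma 4.603, Delta 2.121, Epsilon 10.151, Zeta 6.666, Eta 6.148.
Adams allocation: Alpha 8, Beta 10, Gamma 5, Delta 2, Epsilon 10, Zeta 7, Eta 6.
Every allocation lies between the lower and upper quota.

none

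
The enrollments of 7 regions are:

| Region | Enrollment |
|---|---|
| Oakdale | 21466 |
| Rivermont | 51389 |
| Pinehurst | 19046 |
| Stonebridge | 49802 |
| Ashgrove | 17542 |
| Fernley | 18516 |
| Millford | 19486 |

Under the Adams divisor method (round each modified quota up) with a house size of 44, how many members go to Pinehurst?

Standard divisor 197247/44 ≈ 4482.886; standard quotas: Oakdale 4.788, Rivermont 11.463, Pinehurst 4.249, Stonebridge 11.109, Ashgrove 3.913, Fernley 4.130, Millford 4.347.
Rounding up gives 5, 12, 5, 12, 4, 5, 5 = 48 seats, so the divisor must be adjusted.
With modified divisor 4800: modified quotas Oakdale 4.472, Rivermont 10.706, Pinehurst 3.968, Stonebridge 10.375, Ashgrove 3.655, Fernley 3.857, Millford 4.060.
Rounding up: Oakdale 5, Rivermont 11, Pinehurst 4, Stonebridge 11, Ashgrove 4, Fernley 4, Millford 5 (total 44).
Pinehurst receives 4.

4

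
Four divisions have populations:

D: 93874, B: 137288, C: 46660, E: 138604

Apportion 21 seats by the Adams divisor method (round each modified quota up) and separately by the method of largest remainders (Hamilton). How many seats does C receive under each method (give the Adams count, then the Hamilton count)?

Adams: D 5, B 6, C 3, E 7.
Hamilton: D 5, B 7, C 2, E 7.
C gets 3 under Adams and 2 under Hamilton.

3 and 2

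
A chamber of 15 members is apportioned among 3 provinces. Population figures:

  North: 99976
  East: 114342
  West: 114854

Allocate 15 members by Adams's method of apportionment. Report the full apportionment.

North 5; East 5; West 5

Standard divisor 329172/15 ≈ 21944.8; standard quotas: North 4.556, East 5.210, West 5.234.
Rounding up gives 5, 6, 6 = 17 seats, so the divisor must be adjusted.
With modified divisor 24000: modified quotas North 4.166, East 4.764, West 4.786.
Rounding up: North 5, East 5, West 5 (total 15).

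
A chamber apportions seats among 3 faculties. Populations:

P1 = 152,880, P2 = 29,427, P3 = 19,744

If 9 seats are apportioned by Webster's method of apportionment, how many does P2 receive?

Standard divisor 202051/9 ≈ 22450.111; standard quotas: P1 6.810, P2 1.311, P3 0.879.
Rounding to the nearest integer gives P1 7, P2 1, P3 1 — total 9, matching the house size, so no adjustment is needed.
P2 receives 1.

1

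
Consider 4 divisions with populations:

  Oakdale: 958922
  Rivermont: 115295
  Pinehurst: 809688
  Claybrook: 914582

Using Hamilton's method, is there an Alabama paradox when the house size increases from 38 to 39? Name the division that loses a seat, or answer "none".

At 38 seats: Oakdale 13, Rivermont 2, Pinehurst 11, Claybrook 12.
At 39 seats: Oakdale 13, Rivermont 2, Pinehurst 11, Claybrook 13.
No division's allocation decreased.

none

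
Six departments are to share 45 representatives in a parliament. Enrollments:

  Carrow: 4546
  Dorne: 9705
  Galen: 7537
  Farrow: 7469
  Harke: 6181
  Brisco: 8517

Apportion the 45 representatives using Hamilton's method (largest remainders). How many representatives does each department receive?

Carrow 5; Dorne 10; Galen 8; Farrow 7; Harke 6; Brisco 9

The standard divisor is 43955/45 ≈ 976.778.
Standard quotas: Carrow 4.6541, Dorne 9.9357, Galen 7.7162, Farrow 7.6466, Harke 6.3279, Brisco 8.7195.
Lower quotas: Carrow 4, Dorne 9, Galen 7, Farrow 7, Harke 6, Brisco 8 (sum 41, leaving 4 seats).
Remainders in descending order: Dorne 0.9357, Brisco 0.7195, Galen 0.7162, Carrow 0.6541, Farrow 0.6466, Harke 0.3279.
The surplus seats go to Dorne, Brisco, Galen, Carrow.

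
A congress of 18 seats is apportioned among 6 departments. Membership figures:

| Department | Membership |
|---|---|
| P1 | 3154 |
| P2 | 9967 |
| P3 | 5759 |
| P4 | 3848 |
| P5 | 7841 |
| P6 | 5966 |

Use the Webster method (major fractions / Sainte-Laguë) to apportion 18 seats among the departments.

P1: 1, P2: 5, P3: 3, P4: 2, P5: 4, P6: 3

Standard divisor 36535/18 ≈ 2029.722; standard quotas: P1 1.554, P2 4.911, P3 2.837, P4 1.896, P5 3.863, P6 2.939.
Rounding to the nearest integer gives 2, 5, 3, 2, 4, 3 = 19 seats, so the divisor must be adjusted.
With modified divisor 2200: modified quotas P1 1.434, P2 4.530, P3 2.618, P4 1.749, P5 3.564, P6 2.712.
Rounding to the nearest integer: P1 1, P2 5, P3 3, P4 2, P5 4, P6 3 (total 18).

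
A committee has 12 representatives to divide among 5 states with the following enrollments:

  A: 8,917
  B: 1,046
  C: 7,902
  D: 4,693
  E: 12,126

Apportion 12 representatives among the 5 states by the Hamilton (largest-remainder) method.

A 3, B 0, C 3, D 2, E 4

Total 34684; standard divisor 34684/12 ≈ 2890.333.
Standard quotas: A 3.0851, B 0.3619, C 2.7339, D 1.6237, E 4.1954.
Lower quotas: A 3, B 0, C 2, D 1, E 4 (sum 10, leaving 2 seats).
Remainders in descending order: C 0.7339, D 0.6237, B 0.3619, E 0.1954, A 0.0851.
Largest remainders: C, D receive the extra seats.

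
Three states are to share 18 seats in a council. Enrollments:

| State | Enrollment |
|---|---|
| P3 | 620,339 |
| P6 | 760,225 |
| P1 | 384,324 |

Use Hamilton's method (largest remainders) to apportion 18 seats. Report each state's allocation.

The standard divisor is 1764888/18 ≈ 98049.333.
Standard quotas: P3 6.3268, P6 7.7535, P1 3.9197.
Lower quotas: P3 6, P6 7, P1 3 (sum 16, leaving 2 seats).
Remainders in descending order: P1 0.9197, P6 0.7535, P3 0.3268.
The surplus seats go to P1, P6.

P3 6, P6 8, P1 4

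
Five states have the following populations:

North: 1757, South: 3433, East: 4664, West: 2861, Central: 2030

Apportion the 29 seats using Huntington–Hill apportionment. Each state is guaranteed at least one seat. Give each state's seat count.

With divisor 515: modified quotas North 3.412, South 6.666, East 9.056, West 5.555, Central 3.942.
Geometric-mean thresholds: North √(3·4)=3.464, South √(6·7)=6.481, East √(9·10)=9.487, West √(5·6)=5.477, Central √(3·4)=3.464.
Each quota rounded against its threshold gives North 3, South 7, East 9, West 6, Central 4 (total 29).

North: 3, South: 7, East: 9, West: 6, Central: 4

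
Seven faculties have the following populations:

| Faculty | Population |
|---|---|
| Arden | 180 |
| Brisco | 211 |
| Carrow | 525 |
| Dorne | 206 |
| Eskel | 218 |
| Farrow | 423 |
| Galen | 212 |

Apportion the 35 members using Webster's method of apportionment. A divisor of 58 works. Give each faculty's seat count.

Arden 3; Brisco 4; Carrow 9; Dorne 4; Eskel 4; Farrow 7; Galen 4

With modified divisor 58: modified quotas Arden 3.103, Brisco 3.638, Carrow 9.052, Dorne 3.552, Eskel 3.759, Farrow 7.293, Galen 3.655.
Rounding to the nearest integer: Arden 3, Brisco 4, Carrow 9, Dorne 4, Eskel 4, Farrow 7, Galen 4 (total 35).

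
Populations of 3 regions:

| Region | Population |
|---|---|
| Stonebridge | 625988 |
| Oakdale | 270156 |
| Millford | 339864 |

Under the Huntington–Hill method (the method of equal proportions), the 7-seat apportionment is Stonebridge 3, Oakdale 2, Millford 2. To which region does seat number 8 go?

Stonebridge

Priority for the next seat is population ÷ (√(s·(s+1))).
Priorities: Stonebridge 180707.170, Oakdale 110290.725, Millford 138748.897.
Highest priority: Stonebridge.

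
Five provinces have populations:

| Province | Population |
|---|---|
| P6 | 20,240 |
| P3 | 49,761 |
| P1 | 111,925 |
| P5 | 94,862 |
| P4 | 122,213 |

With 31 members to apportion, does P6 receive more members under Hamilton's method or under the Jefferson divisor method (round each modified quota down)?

Hamilton

Hamilton: P6 2, P3 4, P1 9, P5 7, P4 9.
Jefferson: P6 1, P3 4, P1 9, P5 7, P4 10.
P6 gets 2 under Hamilton and 1 under Jefferson.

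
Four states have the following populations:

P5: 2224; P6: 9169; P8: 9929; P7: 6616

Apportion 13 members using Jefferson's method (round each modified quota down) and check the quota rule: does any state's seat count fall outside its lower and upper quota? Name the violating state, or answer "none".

Standard quotas: P5 1.035, P6 4.266, P8 4.620, P7 3.079.
Jefferson allocation: P5 1, P6 4, P8 5, P7 3.
Every allocation lies between the lower and upper quota.

none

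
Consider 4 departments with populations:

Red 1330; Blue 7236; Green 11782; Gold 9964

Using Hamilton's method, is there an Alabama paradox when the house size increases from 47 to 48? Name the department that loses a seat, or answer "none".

none

At 47 seats: Red 2, Blue 11, Green 18, Gold 16.
At 48 seats: Red 2, Blue 11, Green 19, Gold 16.
No department's allocation decreased.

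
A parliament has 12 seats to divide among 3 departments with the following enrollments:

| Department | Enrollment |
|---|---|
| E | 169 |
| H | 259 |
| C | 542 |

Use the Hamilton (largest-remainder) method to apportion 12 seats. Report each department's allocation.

Total 970; standard divisor 970/12 ≈ 80.833.
Standard quotas: E 2.091, H 3.204, C 6.705.
Lower quotas: E 2, H 3, C 6 (sum 11, leaving 1 seat).
Remainders in descending order: C 0.705, H 0.204, E 0.091.
Largest remainder: C receives the extra seat.

E 2, H 3, C 7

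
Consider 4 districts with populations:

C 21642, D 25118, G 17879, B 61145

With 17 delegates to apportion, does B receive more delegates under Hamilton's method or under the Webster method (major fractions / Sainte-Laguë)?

Webster

Hamilton: C 3, D 3, G 3, B 8.
Webster: C 3, D 3, G 2, B 9.
B gets 8 under Hamilton and 9 under Webster.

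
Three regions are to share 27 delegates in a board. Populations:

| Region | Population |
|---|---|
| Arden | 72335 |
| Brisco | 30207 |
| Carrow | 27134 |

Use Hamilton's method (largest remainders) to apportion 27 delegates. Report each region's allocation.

Arden: 15, Brisco: 6, Carrow: 6

Total 129676; standard divisor 129676/27 ≈ 4802.815.
Standard quotas: Arden 15.0610, Brisco 6.2894, Carrow 5.6496.
Lower quotas: Arden 15, Brisco 6, Carrow 5 (sum 26, leaving 1 seat).
Remainders in descending order: Carrow 0.6496, Brisco 0.2894, Arden 0.0610.
The surplus seat goes to Carrow.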